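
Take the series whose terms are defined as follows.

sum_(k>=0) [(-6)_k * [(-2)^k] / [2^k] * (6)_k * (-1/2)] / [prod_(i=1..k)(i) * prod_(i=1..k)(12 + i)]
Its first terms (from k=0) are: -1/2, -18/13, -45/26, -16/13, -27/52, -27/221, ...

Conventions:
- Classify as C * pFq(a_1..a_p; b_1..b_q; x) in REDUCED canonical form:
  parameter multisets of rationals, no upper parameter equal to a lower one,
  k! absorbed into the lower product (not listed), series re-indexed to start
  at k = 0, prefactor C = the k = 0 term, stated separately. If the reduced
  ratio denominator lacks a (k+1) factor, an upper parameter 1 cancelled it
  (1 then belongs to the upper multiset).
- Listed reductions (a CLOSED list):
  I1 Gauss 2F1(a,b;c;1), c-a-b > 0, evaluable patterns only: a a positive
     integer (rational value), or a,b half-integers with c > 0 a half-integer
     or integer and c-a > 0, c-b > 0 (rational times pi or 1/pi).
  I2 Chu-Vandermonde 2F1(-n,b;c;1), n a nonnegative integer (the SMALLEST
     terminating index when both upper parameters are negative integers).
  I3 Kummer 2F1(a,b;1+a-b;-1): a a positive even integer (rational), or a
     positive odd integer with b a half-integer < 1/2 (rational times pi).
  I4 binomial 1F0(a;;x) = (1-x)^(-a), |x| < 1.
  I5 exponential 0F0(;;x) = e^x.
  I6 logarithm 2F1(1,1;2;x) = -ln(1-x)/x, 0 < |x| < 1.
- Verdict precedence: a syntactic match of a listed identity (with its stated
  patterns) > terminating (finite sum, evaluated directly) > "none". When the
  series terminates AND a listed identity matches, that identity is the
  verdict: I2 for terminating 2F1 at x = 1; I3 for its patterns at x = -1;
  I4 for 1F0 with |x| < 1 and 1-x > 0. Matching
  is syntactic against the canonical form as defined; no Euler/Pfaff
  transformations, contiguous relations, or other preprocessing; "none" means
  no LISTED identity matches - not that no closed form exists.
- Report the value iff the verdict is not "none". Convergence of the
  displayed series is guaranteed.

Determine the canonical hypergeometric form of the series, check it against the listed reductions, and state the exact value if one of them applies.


Key step: t_0 being -1/2, the lower running product (C = -1/2) is a rising factorial.
Step ratio: r(k) = (-1) * (k-6) (k+6) / [(k+13) (k+1)] - poly over poly, x = (-1) from leading terms; C = -1/2 at k = 0.

Prefactor -1/2, argument -1: 2F1 with upper {-6, 6} over lower {13}. Verdict (x = -1): the Kummer evaluation I3 applies (x = -1; c = 13 equals 1+a-b for upper {-6, 6}: listed pattern). Exact value: -11/2.


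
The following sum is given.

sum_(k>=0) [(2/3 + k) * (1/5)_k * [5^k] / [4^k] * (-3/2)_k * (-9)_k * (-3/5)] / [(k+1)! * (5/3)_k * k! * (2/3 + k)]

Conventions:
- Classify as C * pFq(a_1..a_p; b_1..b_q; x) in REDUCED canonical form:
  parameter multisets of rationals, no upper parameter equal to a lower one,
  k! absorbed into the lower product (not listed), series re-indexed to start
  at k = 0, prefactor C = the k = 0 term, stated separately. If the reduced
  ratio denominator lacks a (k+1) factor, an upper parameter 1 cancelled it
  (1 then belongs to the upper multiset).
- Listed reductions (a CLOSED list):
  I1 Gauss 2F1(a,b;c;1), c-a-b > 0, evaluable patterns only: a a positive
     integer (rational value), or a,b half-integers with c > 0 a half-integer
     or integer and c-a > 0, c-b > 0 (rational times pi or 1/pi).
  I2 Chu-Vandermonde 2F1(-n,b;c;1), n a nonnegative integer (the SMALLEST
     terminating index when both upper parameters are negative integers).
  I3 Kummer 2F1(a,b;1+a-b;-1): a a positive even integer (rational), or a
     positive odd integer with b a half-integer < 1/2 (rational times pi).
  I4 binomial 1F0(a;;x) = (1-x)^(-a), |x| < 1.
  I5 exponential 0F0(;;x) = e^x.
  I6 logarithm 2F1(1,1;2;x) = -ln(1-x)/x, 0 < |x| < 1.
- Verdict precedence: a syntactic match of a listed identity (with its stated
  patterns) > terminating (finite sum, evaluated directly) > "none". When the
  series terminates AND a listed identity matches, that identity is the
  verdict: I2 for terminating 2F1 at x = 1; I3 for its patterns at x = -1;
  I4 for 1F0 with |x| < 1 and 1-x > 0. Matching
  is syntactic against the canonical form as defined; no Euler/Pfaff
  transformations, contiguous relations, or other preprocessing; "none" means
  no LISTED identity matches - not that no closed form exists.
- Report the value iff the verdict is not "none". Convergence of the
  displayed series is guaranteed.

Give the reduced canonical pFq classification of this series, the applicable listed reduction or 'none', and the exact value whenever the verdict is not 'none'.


Reduced: x = 5/4, 3F2, upper = {-9, -3/2, 1/5}, lower = {5/3, 2}, C = -3/5. Verdict: terminating - the sum ends at index 9 because -9 is a negative integer; exact evaluation follows. Value: -170353604253394623/121751585423360000.

First insight: t_0 = -3/5 here, and the factor k + 2/3 cancels (top and bottom), leaving C = -3/5.
Step ratio: r(k) = (5/4) * (k-9) (k-3/2) (k+1/5) / [(k+5/3) (k+2) (k+1)] ; factor over Q: parameters, x = (5/4), and C = -3/5.


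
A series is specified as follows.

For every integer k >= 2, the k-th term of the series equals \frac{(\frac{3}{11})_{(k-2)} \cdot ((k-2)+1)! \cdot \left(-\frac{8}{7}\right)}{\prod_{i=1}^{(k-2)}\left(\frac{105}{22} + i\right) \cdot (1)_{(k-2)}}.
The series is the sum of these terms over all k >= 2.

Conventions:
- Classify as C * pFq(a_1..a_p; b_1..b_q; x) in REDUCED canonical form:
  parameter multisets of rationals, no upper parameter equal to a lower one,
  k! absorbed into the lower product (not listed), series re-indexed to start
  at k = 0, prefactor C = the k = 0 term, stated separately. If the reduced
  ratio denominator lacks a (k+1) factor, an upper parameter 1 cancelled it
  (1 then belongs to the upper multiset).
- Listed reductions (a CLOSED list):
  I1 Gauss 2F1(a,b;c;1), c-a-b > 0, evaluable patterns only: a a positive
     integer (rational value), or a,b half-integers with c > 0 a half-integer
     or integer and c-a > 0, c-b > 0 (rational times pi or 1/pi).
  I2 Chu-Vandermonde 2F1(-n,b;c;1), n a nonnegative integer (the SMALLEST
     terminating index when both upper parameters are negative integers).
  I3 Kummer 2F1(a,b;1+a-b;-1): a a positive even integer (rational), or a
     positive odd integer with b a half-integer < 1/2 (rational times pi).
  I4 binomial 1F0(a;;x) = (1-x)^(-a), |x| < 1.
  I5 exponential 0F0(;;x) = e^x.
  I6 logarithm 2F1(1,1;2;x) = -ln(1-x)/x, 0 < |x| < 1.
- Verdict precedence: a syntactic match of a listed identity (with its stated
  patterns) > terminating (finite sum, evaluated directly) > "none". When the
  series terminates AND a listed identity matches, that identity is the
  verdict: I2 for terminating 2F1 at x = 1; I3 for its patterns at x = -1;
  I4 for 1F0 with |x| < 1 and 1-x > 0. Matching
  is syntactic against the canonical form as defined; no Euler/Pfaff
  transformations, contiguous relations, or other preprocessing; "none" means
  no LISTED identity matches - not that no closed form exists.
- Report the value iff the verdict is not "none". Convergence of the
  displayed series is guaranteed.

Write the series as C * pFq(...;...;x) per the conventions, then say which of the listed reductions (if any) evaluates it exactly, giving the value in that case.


Classification (C = -\frac{8}{7}): 2F1 with upper {\frac{3}{11}, 2}, lower {\frac{127}{22}}, argument x = 1. Verdict (x = 1): Gauss (I1, integer-parameter pattern) applies (x = 1: the Gamma ratio telescopes since c-a-b = 7/2 > 0 and a = 2 in Z>0). Value: -\frac{3320}{2541}.

Key observation: t_0 = -\frac{8}{7} here, and the factorial ratio (C = -8/7) (k+a-1)!/(a-1)! is a rising factorial (a)_k.
Consecutive-term ratio: r(k) = 1 * (k+\frac{3}{11}) (k+2) / [(k+\frac{127}{22}) (k+1)] - rational in k, leading ratio 1; with t_0 = -\frac{8}{7}, classification follows.


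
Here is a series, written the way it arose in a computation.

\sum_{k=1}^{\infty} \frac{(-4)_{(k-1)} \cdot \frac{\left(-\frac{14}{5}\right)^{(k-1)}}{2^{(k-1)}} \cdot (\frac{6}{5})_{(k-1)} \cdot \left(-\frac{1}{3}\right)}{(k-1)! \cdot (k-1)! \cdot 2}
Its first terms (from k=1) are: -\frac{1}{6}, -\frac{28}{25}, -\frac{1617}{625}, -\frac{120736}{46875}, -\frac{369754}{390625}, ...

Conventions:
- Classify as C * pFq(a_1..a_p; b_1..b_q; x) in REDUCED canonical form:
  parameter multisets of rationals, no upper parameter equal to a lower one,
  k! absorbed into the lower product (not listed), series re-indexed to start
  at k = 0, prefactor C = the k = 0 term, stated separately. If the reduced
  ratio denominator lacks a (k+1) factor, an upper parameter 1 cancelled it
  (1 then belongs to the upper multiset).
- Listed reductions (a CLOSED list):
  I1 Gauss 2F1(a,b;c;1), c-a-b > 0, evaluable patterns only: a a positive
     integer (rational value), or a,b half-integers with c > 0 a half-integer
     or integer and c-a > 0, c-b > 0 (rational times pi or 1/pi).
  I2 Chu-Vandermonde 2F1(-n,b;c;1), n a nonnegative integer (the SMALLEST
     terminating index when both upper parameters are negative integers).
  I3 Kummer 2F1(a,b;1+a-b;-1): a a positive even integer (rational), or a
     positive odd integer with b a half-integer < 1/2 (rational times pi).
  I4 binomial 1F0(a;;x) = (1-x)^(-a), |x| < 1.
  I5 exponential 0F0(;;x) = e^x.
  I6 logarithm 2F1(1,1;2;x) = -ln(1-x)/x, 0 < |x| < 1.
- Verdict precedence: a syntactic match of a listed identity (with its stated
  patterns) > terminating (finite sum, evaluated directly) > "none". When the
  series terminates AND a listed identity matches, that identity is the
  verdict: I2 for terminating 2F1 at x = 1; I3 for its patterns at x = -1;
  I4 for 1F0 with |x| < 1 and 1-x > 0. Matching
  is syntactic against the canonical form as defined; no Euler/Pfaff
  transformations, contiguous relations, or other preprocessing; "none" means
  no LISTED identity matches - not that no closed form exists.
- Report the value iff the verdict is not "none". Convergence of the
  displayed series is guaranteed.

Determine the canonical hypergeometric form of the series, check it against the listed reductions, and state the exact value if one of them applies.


Classification (C = -\frac{1}{6}): 2F1 with upper {-4, \frac{6}{5}}, lower {1}, argument x = -\frac{7}{5}. Verdict: terminating at k = 4: the factor (-4)_k kills every later term; summing the 5 survivors is exact. Value: -\frac{5778233}{781250}.

The tell: x = -\frac{7}{5} and the denominator's factorial ratio (C = -1/6) is a lower Pochhammer.
Step ratio: r(k) = -\frac{7}{5} * (k-4) (k+\frac{6}{5}) / [(k+1) (k+1)] - poly over poly, x = -\frac{7}{5} from leading terms; C = -\frac{1}{6} at k = 0.


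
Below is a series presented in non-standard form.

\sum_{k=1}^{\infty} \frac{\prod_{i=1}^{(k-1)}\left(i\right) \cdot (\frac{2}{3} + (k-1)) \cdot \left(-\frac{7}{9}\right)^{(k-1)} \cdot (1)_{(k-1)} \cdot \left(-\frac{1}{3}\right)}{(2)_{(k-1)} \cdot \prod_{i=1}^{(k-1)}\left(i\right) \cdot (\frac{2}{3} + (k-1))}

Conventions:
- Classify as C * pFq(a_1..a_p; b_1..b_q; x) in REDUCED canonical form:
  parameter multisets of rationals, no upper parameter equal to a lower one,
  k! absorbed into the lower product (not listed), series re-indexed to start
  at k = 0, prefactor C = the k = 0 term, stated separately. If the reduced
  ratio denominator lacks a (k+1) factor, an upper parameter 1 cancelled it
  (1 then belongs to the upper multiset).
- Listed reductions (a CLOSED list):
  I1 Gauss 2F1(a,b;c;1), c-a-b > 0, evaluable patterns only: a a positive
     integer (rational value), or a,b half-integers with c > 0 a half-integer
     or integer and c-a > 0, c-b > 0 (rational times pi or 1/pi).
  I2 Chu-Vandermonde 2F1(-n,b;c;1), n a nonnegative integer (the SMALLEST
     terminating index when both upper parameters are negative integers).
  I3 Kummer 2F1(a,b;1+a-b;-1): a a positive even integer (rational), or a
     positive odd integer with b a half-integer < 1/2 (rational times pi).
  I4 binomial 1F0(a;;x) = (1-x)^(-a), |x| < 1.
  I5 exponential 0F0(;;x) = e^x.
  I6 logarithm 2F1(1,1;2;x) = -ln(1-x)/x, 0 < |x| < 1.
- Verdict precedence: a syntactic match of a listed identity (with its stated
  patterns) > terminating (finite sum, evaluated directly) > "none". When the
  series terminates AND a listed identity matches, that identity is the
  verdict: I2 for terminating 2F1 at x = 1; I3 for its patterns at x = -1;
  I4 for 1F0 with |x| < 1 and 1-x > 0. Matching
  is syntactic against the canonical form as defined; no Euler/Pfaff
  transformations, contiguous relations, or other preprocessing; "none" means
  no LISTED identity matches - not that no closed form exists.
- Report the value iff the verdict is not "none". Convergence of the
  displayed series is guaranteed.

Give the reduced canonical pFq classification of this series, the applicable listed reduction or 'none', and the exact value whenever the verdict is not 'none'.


This is -\frac{1}{3} * 2F1(1, 1; 2; -\frac{7}{9}) in reduced canonical form. Verdict (x = -\frac{7}{9}): logarithm (I6) applies (the logarithm: parameters (1,1;2), x = -\frac{7}{9}). Hence: \left(-\frac{3}{7}\right) \cdot \ln\left(\frac{16}{9}\right).

Key step: with t_0 = -\frac{1}{3}, the running product (prefactor -1/3) telescopes to a rising factorial.
Step ratio: r(k) = -\frac{7}{9} * (k+1) (k+1) / [(k+2) (k+1)] - rational in k. x = -\frac{7}{9}; t_0 = -\frac{1}{3}; negate the roots.


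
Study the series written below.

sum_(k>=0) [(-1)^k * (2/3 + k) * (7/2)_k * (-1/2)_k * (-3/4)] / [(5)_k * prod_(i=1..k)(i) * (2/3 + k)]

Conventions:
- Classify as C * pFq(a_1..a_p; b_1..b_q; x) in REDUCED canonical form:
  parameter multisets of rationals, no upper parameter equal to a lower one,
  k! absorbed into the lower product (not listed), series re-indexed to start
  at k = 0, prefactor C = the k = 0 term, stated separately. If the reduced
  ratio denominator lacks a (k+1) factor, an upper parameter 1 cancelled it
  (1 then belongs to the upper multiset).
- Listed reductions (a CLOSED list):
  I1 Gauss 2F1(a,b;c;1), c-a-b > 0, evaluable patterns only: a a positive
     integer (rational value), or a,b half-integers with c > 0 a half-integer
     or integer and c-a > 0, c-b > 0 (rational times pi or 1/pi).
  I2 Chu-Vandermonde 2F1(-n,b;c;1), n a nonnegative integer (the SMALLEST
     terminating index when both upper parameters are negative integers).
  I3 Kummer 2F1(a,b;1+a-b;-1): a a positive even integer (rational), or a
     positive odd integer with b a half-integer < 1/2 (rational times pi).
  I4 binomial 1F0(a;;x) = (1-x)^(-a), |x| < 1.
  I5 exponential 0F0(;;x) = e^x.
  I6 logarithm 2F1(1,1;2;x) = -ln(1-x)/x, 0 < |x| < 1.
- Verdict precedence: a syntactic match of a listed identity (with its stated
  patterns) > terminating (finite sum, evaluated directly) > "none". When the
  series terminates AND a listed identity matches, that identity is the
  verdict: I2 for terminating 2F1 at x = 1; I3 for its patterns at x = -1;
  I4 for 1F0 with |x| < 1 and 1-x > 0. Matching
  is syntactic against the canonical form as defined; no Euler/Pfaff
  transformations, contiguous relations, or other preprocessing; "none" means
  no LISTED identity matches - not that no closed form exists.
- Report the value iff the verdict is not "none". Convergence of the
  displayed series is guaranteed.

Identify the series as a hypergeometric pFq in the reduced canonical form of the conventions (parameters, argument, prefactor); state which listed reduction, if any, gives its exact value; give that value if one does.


The series (x = -1) is 2F1: upper {-1/2, 7/2}, lower {5}, prefactor -3/4. Verdict: none. A 2F1 with upper {-1/2, 7/2} fits none of I1-I6 at x = -1; the sum runs forever.

Key observation: from the first term -3/4: the product of the first k integers (prefactor -3/4) is k!.
Term ratio: r(k) = (-1) * (k-1/2) (k+7/2) / [(k+5) (k+1)] - rational; roots negated = parameters, x = (-1), C = -3/4.


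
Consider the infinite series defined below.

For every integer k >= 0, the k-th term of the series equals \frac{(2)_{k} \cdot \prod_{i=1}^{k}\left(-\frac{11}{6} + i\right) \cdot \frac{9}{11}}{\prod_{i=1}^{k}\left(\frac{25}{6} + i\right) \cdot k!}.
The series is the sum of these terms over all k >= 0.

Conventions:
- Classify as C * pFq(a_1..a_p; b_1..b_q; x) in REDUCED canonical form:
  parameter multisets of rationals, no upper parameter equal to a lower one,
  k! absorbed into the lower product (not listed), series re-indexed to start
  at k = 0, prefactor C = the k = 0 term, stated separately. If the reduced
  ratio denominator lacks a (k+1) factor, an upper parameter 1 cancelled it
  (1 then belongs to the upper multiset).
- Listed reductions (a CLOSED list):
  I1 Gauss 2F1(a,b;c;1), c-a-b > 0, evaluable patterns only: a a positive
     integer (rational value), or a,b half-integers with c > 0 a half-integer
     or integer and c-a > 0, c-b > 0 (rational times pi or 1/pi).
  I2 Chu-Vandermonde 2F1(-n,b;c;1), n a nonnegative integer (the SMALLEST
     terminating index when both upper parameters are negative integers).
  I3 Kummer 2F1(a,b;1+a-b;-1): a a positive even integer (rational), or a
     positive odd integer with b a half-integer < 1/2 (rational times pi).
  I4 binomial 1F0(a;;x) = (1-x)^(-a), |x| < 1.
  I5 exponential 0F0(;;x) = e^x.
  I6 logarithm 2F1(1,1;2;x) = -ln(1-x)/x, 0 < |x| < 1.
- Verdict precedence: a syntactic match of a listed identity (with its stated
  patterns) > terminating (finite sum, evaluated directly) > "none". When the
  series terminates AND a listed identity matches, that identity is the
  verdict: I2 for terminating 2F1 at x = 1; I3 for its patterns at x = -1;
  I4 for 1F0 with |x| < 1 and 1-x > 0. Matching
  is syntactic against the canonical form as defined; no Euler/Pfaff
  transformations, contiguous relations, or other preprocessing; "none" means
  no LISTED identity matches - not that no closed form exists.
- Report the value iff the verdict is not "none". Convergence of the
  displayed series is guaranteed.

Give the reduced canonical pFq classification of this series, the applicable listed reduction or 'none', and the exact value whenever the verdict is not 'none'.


x = 1 here; the reduced form reads 2F1, upper {-\frac{5}{6}, 2}, lower {\frac{31}{6}}, C = \frac{9}{11}. Verdict: the Gauss summation I1 fires (x = 1: the Gamma ratio telescopes since c-a-b = 4 > 0 and a = 2 in Z>0). Its exact value is \frac{95}{176}.

Structural cue: with t_0 = \frac{9}{11}, the lower running product (prefactor 9/11) is a rising factorial.
Step ratio: r(k) = 1 * (k-\frac{5}{6}) (k+2) / [(k+\frac{31}{6}) (k+1)] - rational; roots negated = parameters, x = 1, C = \frac{9}{11}.


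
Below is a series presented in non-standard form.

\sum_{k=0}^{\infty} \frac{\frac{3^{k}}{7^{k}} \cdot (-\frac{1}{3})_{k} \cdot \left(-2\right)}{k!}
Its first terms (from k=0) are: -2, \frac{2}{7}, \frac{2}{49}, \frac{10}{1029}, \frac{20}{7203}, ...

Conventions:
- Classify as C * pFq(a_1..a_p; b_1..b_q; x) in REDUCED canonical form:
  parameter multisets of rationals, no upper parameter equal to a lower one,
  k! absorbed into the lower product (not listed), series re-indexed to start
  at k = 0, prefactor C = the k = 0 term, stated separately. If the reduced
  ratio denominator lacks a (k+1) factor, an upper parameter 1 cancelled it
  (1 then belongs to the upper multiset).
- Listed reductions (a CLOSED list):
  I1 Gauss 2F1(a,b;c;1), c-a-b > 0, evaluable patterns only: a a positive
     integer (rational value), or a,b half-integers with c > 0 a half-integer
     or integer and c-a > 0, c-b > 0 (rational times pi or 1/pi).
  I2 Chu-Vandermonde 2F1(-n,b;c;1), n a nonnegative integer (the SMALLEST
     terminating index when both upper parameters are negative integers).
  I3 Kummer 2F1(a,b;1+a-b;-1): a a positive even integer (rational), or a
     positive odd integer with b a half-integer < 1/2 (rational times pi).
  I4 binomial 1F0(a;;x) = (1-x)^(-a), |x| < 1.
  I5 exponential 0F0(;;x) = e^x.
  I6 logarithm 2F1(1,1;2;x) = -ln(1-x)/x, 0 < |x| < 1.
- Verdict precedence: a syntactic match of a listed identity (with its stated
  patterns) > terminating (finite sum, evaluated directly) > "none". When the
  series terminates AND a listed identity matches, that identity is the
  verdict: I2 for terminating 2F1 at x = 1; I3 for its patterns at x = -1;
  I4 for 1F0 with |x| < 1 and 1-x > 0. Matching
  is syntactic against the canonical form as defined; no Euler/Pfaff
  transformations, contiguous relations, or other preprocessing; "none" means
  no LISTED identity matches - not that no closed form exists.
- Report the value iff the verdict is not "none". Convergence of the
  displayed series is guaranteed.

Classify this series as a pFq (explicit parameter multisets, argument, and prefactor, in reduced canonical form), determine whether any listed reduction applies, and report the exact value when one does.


The tell: t_0 being -2, the two geometric factors (C = -2) combine into one argument.
Step ratio: r(k) = \frac{3}{7} * (k-\frac{1}{3}) / [(k+1)] - poly over poly, x = \frac{3}{7} from leading terms; C = -2 at k = 0.

Canonical form: C = -2 times 1F0 with upper {-\frac{1}{3}}, lower {-}, x = \frac{3}{7}. Verdict at x = \frac{3}{7}: the binomial series (I4) matches (the 1F0 binomial series: exponent 1/3, x = \frac{3}{7}). Hence: \left(-2\right) \cdot \left(\frac{4}{7}\right)^{\frac{1}{3}}.


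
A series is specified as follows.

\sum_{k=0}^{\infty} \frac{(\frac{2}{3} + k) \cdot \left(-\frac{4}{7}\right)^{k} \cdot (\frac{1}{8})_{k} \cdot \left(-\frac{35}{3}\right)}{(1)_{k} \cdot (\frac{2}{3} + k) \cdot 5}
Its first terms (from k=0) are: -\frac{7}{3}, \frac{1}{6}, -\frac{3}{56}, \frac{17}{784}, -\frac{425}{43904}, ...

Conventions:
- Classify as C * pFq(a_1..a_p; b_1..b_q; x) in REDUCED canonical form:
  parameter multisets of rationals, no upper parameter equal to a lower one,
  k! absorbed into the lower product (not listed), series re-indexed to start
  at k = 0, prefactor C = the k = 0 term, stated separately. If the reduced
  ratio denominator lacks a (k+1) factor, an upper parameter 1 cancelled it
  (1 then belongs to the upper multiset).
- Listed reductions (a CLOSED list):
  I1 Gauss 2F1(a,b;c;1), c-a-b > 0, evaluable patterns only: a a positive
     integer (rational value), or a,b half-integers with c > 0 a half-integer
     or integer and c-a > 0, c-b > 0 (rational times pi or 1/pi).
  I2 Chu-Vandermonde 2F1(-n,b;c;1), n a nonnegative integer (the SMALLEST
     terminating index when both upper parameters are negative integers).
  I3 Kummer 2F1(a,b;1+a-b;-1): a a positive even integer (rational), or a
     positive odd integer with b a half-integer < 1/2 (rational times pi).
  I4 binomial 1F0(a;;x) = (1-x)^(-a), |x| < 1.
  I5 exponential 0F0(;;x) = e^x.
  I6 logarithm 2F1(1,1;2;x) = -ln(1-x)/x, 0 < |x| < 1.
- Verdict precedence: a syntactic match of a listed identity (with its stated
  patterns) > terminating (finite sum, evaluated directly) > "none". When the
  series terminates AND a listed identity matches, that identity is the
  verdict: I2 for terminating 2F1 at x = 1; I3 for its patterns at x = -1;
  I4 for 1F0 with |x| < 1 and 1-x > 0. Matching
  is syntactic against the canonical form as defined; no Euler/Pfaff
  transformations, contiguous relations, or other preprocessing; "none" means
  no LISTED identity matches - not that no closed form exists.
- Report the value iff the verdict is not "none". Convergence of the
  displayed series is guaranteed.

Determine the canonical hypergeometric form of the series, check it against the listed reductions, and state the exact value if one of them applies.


The tell: from the first term -\frac{7}{3}: (1)_k (C = -7/3) is k! itself.
Term ratio: r(k) = -\frac{4}{7} * (k+\frac{1}{8}) / [(k+1)] - rational; roots negated = parameters, x = -\frac{4}{7}, C = -\frac{7}{3}.

Prefactor -\frac{7}{3}, argument -\frac{4}{7}: 1F0 with upper {\frac{1}{8}} over lower {-}. Verdict at x = -\frac{4}{7}: binomial (I4) matches (the 1F0 binomial series: exponent -1/8, x = -\frac{4}{7}). Sum: \left(-\frac{7}{3}\right) \cdot \left(\frac{11}{7}\right)^{-\frac{1}{8}}.


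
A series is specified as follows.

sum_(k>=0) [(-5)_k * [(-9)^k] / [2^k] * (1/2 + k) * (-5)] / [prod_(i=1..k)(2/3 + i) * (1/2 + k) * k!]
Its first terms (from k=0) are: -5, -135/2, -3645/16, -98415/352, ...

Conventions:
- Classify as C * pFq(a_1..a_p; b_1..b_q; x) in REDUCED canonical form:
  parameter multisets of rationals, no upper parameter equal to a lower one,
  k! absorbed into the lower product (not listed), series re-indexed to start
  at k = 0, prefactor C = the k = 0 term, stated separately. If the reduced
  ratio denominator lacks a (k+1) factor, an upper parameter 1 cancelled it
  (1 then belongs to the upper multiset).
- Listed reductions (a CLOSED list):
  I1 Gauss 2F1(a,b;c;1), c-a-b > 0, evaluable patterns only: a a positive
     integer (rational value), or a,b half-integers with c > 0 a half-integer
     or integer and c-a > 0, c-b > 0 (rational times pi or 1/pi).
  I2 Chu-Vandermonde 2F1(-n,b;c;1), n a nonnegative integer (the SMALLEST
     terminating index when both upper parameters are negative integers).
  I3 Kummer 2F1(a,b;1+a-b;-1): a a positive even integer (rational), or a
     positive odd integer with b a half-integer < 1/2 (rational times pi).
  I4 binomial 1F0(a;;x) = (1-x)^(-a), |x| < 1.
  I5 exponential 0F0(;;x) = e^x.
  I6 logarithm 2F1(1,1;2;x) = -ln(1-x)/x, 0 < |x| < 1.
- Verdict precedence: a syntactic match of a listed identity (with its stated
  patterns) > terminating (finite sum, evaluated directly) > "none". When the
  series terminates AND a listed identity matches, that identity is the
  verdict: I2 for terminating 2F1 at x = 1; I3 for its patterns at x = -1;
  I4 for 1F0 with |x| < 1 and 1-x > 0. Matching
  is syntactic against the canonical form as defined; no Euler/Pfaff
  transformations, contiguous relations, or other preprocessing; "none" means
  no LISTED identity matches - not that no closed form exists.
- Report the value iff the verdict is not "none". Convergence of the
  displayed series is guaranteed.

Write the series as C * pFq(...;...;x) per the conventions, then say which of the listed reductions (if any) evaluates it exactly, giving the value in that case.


With C = -5: the canonical form is 1F1(-5; 5/3; -9/2). Verdict: terminating at k = 5: the factor (-5)_k kills every later term; summing the 6 survivors is exact. Value: -44849807/60928.

First insight: t_0 being -5, striking the common factor k + 1/2 reduces the term (prefactor -5).
Consecutive-term ratio: r(k) = (-9/2) * (k-5) / [(k+5/3) (k+1)] - rational in k. x = (-9/2); t_0 = -5; negate the roots.


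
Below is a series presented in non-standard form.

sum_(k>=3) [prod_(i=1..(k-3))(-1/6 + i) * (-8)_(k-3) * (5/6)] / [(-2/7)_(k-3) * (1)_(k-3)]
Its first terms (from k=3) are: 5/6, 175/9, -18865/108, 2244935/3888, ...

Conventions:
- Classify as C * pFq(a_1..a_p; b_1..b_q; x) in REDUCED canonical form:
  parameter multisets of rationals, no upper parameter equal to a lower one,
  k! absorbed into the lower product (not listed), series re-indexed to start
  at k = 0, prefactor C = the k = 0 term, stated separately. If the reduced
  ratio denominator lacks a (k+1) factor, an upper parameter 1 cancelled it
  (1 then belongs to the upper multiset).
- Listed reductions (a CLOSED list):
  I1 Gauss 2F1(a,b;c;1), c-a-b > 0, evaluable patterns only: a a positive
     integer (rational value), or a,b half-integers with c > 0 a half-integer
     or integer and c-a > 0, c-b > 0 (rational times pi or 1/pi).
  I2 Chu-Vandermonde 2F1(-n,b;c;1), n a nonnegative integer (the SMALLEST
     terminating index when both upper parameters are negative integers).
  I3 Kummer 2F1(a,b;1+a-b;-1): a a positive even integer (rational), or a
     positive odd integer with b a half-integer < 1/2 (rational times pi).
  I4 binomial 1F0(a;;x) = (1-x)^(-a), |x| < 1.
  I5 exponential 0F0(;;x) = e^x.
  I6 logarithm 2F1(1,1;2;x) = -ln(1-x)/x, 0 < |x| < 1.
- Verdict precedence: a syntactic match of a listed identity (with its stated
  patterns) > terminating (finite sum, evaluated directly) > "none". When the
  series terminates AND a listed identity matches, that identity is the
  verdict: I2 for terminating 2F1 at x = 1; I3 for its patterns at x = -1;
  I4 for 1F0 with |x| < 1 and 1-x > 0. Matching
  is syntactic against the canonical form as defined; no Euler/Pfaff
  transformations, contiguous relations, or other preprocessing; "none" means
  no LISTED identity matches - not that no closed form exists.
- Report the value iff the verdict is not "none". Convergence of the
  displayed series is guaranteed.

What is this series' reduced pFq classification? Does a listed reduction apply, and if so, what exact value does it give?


x = 1 here; the reduced form reads 2F1, upper {-8, 5/6}, lower {-2/7}, C = 5/6. Verdict (x = 1): Vandermonde's identity (I2) applies (terminating 2F1 at x = 1 with n = 8, b = 5/6, c = -2/7). Exact value: -1074392495/11609505792.

The tell: t_0 = 5/6 here, and (1)_k (C = 5/6, x = 1) is k! itself.
Adjacent-term ratio: r(k) = 1 * (k-8) (k+5/6) / [(k-2/7) (k+1)] - poly over poly, x = 1 from leading terms; C = 5/6 at k = 0.


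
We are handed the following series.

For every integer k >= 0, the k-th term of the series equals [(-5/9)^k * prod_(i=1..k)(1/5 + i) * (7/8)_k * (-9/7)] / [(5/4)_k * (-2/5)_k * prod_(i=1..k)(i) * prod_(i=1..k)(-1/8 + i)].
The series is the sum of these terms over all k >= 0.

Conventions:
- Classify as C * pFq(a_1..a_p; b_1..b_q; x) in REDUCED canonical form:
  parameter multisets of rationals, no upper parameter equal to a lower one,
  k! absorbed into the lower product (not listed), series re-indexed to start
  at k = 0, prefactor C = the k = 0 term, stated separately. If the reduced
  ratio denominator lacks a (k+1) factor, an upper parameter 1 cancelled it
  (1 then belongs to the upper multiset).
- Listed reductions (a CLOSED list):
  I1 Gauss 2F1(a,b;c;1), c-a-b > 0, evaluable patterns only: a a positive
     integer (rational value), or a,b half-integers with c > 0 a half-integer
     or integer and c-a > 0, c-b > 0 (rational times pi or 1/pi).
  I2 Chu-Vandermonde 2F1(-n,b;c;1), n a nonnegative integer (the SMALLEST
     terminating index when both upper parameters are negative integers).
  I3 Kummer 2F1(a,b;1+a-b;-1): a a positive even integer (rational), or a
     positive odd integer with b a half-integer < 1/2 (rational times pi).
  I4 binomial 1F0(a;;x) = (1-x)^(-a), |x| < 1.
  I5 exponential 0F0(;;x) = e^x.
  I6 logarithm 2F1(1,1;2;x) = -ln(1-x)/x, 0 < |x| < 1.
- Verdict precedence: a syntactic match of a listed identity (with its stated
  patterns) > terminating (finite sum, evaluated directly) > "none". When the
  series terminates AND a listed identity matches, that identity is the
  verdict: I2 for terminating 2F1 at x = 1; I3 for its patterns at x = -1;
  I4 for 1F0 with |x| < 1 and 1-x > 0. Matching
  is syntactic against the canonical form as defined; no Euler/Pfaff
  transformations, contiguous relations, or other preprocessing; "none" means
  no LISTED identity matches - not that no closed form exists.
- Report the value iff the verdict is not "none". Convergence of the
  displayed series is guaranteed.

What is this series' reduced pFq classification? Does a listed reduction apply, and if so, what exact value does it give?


At argument -5/9: a 1F2 with upper {6/5}, lower {-2/5, 5/4}, scaled by C = -9/7. Verdict: none - this 1F2 at x = -5/9 matches no listed pattern, and upper {6/5} holds no stopper.

First insight: x = (-5/9) and the lower running product (C = -9/7) is a rising factorial.
Adjacent-term ratio: r(k) = (-5/9) * (k+6/5) / [(k-2/5) (k+5/4) (k+1)] ; factor over Q: parameters, x = (-5/9), and C = -9/7.


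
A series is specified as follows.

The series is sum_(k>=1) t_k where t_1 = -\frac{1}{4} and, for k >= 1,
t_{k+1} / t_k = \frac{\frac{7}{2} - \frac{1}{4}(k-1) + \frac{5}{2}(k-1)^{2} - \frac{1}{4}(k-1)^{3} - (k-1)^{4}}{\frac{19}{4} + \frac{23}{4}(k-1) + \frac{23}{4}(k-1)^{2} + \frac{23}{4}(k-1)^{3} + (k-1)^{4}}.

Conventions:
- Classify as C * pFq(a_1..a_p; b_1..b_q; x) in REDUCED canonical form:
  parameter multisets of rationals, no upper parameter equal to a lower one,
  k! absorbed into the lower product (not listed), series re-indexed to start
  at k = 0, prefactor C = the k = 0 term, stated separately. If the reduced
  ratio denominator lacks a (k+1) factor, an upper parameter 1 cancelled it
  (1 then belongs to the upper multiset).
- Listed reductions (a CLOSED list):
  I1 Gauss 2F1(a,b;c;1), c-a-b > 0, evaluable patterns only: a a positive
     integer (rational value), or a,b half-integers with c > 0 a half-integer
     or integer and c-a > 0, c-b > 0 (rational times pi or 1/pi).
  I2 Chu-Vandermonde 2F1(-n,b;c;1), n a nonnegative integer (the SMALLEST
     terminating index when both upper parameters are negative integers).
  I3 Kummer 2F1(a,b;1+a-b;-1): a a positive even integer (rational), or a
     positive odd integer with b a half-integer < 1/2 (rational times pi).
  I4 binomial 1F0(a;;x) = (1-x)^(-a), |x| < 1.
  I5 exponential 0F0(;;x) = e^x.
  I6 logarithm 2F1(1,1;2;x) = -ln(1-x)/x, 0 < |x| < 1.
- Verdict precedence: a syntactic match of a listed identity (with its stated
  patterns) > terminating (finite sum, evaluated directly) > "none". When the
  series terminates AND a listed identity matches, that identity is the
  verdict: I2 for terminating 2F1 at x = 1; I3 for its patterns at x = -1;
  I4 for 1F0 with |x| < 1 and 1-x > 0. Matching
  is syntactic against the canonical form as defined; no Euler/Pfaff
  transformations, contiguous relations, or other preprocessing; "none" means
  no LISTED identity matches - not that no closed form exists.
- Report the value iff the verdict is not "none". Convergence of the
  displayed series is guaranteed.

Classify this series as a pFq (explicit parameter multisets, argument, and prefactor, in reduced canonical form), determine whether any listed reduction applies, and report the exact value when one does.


Canonical form: C = -\frac{1}{4} times 2F1 with upper {-\frac{7}{4}, 2}, lower {\frac{19}{4}}, x = -1. Verdict at x = -1: the Kummer evaluation I3 matches (x = -1; c = \frac{19}{4} equals 1+a-b for upper {-\frac{7}{4}, 2}: listed pattern). Sum: -\frac{15}{32}.

Key step: t_0 being -\frac{1}{4}, the ratio is unreduced: k^2 + 1 divides both sides (C = -1/4).
Adjacent-term ratio: r(k) = -1 * (k-\frac{7}{4}) (k+2) / [(k+\frac{19}{4}) (k+1)] - rational in k. x = -1; t_0 = -\frac{1}{4}; negate the roots.


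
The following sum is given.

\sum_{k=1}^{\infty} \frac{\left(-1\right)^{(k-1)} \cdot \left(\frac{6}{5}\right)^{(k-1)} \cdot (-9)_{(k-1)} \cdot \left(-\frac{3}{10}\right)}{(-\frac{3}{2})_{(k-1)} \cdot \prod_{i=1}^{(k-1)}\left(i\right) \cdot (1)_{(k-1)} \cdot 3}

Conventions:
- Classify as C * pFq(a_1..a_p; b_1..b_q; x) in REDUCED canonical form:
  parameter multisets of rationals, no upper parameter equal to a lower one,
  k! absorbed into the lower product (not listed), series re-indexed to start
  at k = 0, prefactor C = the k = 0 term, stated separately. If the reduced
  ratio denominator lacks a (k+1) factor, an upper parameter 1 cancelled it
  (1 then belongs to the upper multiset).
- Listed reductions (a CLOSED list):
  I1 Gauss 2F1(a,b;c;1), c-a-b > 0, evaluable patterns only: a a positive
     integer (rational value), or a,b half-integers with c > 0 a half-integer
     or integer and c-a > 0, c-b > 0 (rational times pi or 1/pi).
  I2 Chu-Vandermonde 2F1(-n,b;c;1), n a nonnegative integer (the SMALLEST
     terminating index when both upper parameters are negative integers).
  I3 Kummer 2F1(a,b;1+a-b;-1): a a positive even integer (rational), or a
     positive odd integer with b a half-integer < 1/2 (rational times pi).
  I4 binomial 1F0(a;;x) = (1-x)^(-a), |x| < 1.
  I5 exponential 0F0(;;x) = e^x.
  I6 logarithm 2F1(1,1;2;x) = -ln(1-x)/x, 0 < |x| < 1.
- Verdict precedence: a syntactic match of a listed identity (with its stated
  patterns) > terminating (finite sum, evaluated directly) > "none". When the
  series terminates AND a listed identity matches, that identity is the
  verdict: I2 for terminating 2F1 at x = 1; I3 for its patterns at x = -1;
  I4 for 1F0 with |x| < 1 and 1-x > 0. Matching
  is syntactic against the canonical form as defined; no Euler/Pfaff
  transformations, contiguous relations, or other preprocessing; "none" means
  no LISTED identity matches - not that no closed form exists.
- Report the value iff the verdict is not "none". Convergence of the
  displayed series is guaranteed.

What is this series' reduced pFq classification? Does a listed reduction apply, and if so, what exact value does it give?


With C = -\frac{1}{10}: the canonical form is 1F2(-9; -\frac{3}{2}, 1; -\frac{6}{5}). Verdict: terminating (-9 upstairs). 10 nonzero terms in all; added directly. Exact value: -\frac{39057007034599}{3421386718750}.

Structural cue: with t_0 = -\frac{1}{10}, the (-1)^k factor (C = -1/10, x = -6/5) folds into the argument's sign.
Step ratio: r(k) = -\frac{6}{5} * (k-9) / [(k-\frac{3}{2}) (k+1) (k+1)] - rational; roots negated = parameters, x = -\frac{6}{5}, C = -\frac{1}{10}.


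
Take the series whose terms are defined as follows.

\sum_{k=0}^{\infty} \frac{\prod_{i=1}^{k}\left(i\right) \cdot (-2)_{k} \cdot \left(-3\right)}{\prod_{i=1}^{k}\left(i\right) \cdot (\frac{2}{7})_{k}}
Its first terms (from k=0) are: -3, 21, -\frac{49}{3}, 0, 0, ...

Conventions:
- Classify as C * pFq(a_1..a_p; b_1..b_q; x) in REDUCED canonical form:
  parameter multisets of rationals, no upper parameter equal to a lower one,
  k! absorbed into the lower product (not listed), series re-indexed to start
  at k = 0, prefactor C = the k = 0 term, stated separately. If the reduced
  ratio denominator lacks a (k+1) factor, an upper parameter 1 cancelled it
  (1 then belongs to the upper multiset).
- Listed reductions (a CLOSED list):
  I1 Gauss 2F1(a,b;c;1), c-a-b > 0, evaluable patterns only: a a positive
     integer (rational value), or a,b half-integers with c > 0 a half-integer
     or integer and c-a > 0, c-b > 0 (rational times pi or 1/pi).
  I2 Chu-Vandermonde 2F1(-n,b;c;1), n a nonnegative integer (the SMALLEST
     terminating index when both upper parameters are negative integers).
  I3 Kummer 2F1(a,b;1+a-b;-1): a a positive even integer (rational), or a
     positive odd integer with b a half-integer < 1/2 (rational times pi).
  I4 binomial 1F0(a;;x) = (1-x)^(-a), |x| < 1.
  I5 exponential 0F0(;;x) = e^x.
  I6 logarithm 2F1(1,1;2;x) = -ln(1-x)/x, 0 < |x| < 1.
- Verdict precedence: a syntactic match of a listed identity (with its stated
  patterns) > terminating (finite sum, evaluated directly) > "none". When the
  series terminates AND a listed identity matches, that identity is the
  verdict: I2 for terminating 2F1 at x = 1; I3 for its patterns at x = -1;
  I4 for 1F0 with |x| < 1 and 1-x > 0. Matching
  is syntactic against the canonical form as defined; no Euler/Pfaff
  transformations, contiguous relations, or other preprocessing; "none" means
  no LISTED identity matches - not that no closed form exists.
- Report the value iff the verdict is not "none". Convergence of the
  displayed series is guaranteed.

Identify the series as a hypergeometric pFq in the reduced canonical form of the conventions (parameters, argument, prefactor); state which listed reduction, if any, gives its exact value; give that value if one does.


At argument 1: a 2F1 with upper {-2, 1}, lower {\frac{2}{7}}, scaled by C = -3. Verdict: Chu-Vandermonde (I2) applies (terminating 2F1 at x = 1 with n = 2, b = 1, c = \frac{2}{7}). Sum: \frac{5}{3}.

Key step: with t_0 = -3, the product of the first k integers (prefactor -3) is k!.
Adjacent-term ratio: r(k) = 1 * (k-2) (k+1) / [(k+\frac{2}{7}) (k+1)] - rational in k, leading ratio 1; with t_0 = -3, classification follows.


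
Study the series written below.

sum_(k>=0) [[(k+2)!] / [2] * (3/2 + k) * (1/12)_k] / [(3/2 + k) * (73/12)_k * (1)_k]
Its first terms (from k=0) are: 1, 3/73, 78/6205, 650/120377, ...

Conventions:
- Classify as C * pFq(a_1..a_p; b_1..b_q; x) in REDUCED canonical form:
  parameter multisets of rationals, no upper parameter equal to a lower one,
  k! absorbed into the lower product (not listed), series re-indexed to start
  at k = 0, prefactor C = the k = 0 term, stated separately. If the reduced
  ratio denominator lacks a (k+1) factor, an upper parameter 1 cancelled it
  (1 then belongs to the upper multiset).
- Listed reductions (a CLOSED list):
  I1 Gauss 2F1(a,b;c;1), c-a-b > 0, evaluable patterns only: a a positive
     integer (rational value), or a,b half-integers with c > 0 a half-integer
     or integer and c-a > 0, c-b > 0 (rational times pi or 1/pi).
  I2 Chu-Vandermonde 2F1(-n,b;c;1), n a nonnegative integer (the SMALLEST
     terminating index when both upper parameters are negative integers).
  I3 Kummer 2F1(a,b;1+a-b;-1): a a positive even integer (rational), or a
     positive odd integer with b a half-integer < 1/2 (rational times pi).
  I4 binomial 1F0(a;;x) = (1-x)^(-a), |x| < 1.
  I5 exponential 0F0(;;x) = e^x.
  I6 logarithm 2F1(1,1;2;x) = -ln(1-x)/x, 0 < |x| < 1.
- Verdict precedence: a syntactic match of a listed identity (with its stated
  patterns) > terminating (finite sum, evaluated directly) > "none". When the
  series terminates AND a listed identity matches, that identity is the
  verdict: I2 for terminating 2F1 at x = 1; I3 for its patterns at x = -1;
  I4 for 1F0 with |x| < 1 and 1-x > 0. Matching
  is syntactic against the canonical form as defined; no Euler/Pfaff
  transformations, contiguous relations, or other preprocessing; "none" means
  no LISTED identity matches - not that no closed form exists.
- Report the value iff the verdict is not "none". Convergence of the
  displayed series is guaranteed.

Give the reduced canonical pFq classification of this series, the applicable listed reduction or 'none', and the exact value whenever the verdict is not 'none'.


With C = 1: the canonical form is 2F1(1/12, 3; 73/12; 1). Verdict at x = 1: the Gauss summation I1 matches (x = 1: the Gamma ratio telescopes since c-a-b = 3 > 0 and a = 3 in Z>0). Value: 110593/103680.

First insight: t_0 being 1, k + 3/2 divides numerator and denominator alike; C = 1, x = 1 after cancelling.
Term ratio: r(k) = 1 * (k+1/12) (k+3) / [(k+73/12) (k+1)] - poly over poly, x = 1 from leading terms; C = 1 at k = 0.
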